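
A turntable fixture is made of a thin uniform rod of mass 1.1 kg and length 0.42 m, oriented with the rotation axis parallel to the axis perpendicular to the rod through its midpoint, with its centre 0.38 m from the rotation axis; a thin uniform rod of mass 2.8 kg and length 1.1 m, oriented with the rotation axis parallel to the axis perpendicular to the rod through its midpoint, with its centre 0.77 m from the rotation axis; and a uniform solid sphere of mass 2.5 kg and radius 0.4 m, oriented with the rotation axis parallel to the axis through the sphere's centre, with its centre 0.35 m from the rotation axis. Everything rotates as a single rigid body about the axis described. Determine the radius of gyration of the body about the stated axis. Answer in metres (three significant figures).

0.635

Thin rod: I_cm = (1/12)ML² = (1/12)(1.1)(0.42)² = 0.01617 kg m^2; centre at d = 0.38 m, so I = I_cm + Md² gives I = 0.01617 + (1.1)(0.38)² = 0.17501 kg m^2.
Thin rod: I_cm = (1/12)ML² = (1/12)(2.8)(1.1)² = 0.28233 kg m^2; centre at d = 0.77 m, so I = I_cm + Md² gives I = 0.28233 + (2.8)(0.77)² = 1.9425 kg m^2.
Solid sphere: I_cm = (2/5)MR² = (2/5)(2.5)(0.4)² = 0.16 kg m^2; centre at d = 0.35 m, so I = I_cm + Md² gives I = 0.16 + (2.5)(0.35)² = 0.46625 kg m^2.
Total I = 2.5837 kg m^2; total mass M = 6.4 kg.
k = √(I/M) = √(2.5837/6.4) = 0.63538 m.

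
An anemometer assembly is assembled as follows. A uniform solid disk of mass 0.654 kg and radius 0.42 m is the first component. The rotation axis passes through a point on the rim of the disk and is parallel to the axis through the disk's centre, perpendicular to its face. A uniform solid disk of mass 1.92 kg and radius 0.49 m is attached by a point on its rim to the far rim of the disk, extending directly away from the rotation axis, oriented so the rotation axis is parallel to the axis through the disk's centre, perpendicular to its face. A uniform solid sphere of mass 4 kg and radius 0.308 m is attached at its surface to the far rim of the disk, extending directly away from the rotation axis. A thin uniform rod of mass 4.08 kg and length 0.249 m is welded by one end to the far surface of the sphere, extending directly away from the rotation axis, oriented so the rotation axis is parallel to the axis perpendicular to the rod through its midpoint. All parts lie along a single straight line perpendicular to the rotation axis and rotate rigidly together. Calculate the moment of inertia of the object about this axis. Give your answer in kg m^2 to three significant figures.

Solid disk: I_cm = (1/2)MR² = (1/2)(0.654)(0.42)² = 0.057683 kg m^2; centre at d = 0.42 m, so the parallel axis theorem gives I = 0.057683 + (0.654)(0.42)² = 0.17305 kg m^2.
Solid disk: I_cm = (1/2)MR² = (1/2)(1.92)(0.49)² = 0.2305 kg m^2; centre at d = 0.42 + 0.42 + 0.49 = 1.33 m, so the parallel axis theorem gives I = 0.2305 + (1.92)(1.33)² = 3.6268 kg m^2.
Solid sphere: I_cm = (2/5)MR² = (2/5)(4)(0.308)² = 0.15178 kg m^2; centre at d = 0.42 + 0.42 + 0.49 + 0.49 + 0.308 = 2.128 m, so the parallel axis theorem gives I = 0.15178 + (4)(2.128)² = 18.265 kg m^2.
Thin rod: I_cm = (1/12)ML² = (1/12)(4.08)(0.249)² = 0.02108 kg m^2; centre at d = 0.42 + 0.42 + 0.49 + 0.49 + 0.308 + 0.308 + 0.1245 = 2.5605 m, so the parallel axis theorem gives I = 0.02108 + (4.08)(2.5605)² = 26.77 kg m^2.
Total I = 0.17305 + 3.6268 + 18.265 + 26.77 = 48.835 kg m^2.

48.8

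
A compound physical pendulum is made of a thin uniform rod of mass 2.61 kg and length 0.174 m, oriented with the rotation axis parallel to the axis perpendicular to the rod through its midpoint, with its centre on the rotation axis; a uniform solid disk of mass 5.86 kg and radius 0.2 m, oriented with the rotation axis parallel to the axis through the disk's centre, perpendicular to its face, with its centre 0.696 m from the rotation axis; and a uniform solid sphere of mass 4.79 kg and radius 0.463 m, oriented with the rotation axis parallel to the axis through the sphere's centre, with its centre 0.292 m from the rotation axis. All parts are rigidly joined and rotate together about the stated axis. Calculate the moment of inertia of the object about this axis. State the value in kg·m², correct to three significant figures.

Thin rod: I_cm = (1/12)ML² = (1/12)(2.61)(0.174)² = 0.006585 kg·m²; axis through the centre, so I = 0.006585 kg·m².
Solid disk: I_cm = (1/2)MR² = (1/2)(5.86)(0.2)² = 0.1172 kg·m²; centre at d = 0.696 m, so I = I_cm + Md² gives I = 0.1172 + (5.86)(0.696)² = 2.9559 kg·m².
Solid sphere: I_cm = (2/5)MR² = (2/5)(4.79)(0.463)² = 0.41073 kg·m²; centre at d = 0.292 m, so I = I_cm + Md² gives I = 0.41073 + (4.79)(0.292)² = 0.81915 kg·m².
Total I = 0.006585 + 2.9559 + 0.81915 = 3.7816 kg·m².

3.78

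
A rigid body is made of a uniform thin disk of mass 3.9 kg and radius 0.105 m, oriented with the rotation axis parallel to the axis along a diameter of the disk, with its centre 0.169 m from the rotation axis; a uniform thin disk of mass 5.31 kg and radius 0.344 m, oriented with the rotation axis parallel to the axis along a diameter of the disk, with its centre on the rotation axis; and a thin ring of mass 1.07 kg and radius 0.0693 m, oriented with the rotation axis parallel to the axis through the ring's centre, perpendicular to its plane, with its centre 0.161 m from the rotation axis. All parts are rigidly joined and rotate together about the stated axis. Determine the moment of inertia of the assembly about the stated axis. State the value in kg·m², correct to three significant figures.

0.312

Thin disk: I_cm = (1/4)MR² = (1/4)(3.9)(0.105)² = 0.010749 kg·m²; centre at d = 0.169 m, so I = I_cm + Md² gives I = 0.010749 + (3.9)(0.169)² = 0.12214 kg·m².
Thin disk: I_cm = (1/4)MR² = (1/4)(5.31)(0.344)² = 0.15709 kg·m²; axis through the centre, so I = 0.15709 kg·m².
Thin ring: I_cm = MR² = (1.07)(0.0693)² = 0.0051387 kg·m²; centre at d = 0.161 m, so I = I_cm + Md² gives I = 0.0051387 + (1.07)(0.161)² = 0.032874 kg·m².
Total I = 0.12214 + 0.15709 + 0.032874 = 0.3121 kg·m².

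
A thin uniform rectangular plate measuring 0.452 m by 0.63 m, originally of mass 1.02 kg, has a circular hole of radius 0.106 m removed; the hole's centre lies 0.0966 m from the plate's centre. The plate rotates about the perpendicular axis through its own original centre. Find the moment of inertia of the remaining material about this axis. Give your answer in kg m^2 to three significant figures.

0.0492

Unpierced body about its centre: I₀ = (1/12)M(a²+b²) = (1/12)(1.02)[(0.452)² + (0.63)²] = 0.051102 kg m^2.
The removed disk has mass m = M·πr²/(ab) = (1.02)·π(0.106)²/(0.452·0.63) = 0.12644 kg (same uniform areal density).
Its moment of inertia about the rotation axis (parallel-axis theorem): I_hole = (1/2)mr² + md² = (1/2)(0.12644)(0.106)² + (0.12644)(0.0966)² = 0.0018902 kg m^2.
Treating the hole as negative mass, I = I₀ − I_hole = 0.051102 − 0.0018902 = 0.049212 kg m^2.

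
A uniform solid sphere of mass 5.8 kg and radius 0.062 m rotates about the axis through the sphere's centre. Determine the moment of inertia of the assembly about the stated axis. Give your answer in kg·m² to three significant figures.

I_cm = (2/5)MR² = (2/5)(5.8)(0.062)² = 0.0089181 kg·m²; axis through the centre, so I = 0.0089181 kg·m².

0.00892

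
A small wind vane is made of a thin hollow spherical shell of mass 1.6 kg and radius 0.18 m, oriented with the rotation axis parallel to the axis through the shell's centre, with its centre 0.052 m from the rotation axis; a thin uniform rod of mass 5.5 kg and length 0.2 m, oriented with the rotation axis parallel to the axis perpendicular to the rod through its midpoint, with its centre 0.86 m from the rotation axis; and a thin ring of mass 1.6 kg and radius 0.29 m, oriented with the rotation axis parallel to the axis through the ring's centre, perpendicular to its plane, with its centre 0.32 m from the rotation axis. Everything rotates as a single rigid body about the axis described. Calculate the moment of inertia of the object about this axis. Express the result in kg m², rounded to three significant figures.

Spherical shell: I_cm = (2/3)MR² = (2/3)(1.6)(0.18)² = 0.03456 kg m²; centre at d = 0.052 m, so I = I_cm + Md² gives I = 0.03456 + (1.6)(0.052)² = 0.038886 kg m².
Thin rod: I_cm = (1/12)ML² = (1/12)(5.5)(0.2)² = 0.018333 kg m²; centre at d = 0.86 m, so I = I_cm + Md² gives I = 0.018333 + (5.5)(0.86)² = 4.0861 kg m².
Thin ring: I_cm = MR² = (1.6)(0.29)² = 0.13456 kg m²; centre at d = 0.32 m, so I = I_cm + Md² gives I = 0.13456 + (1.6)(0.32)² = 0.2984 kg m².
Total I = 0.038886 + 4.0861 + 0.2984 = 4.4234 kg m².

4.42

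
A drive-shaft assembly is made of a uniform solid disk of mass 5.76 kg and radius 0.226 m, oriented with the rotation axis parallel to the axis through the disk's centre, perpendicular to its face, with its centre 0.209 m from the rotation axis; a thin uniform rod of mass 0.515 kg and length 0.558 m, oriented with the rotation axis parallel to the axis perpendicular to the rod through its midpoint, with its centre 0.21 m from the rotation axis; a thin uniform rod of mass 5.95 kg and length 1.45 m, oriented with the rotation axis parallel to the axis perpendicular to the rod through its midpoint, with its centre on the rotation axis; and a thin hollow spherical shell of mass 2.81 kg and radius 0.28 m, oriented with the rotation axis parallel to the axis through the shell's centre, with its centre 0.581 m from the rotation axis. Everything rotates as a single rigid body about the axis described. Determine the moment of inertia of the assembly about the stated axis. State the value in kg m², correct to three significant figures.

2.57

Solid disk: I_cm = (1/2)MR² = (1/2)(5.76)(0.226)² = 0.1471 kg m²; centre at d = 0.209 m, so I = I_cm + Md² gives I = 0.1471 + (5.76)(0.209)² = 0.3987 kg m².
Thin rod: I_cm = (1/12)ML² = (1/12)(0.515)(0.558)² = 0.013363 kg m²; centre at d = 0.21 m, so I = I_cm + Md² gives I = 0.013363 + (0.515)(0.21)² = 0.036074 kg m².
Thin rod: I_cm = (1/12)ML² = (1/12)(5.95)(1.45)² = 1.0425 kg m²; axis through the centre, so I = 1.0425 kg m².
Spherical shell: I_cm = (2/3)MR² = (2/3)(2.81)(0.28)² = 0.14687 kg m²; centre at d = 0.581 m, so I = I_cm + Md² gives I = 0.14687 + (2.81)(0.581)² = 1.0954 kg m².
Total I = 0.3987 + 0.036074 + 1.0425 + 1.0954 = 2.5727 kg m².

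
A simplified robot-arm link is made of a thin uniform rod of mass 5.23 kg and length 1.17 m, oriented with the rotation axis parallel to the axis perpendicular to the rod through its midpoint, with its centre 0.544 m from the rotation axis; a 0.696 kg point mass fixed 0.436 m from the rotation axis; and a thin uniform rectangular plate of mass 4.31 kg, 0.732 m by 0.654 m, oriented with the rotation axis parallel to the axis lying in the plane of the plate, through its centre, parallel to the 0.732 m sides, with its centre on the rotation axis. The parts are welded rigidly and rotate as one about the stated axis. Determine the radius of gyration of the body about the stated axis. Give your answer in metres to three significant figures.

0.487

Thin rod: I_cm = (1/12)ML² = (1/12)(5.23)(1.17)² = 0.59661 kg·m²; centre at d = 0.544 m, so the parallel axis theorem gives I = 0.59661 + (5.23)(0.544)² = 2.1444 kg·m².
Point mass: I_cm = 0; centre at d = 0.436 m, so the parallel axis theorem gives I = 0 + (0.696)(0.436)² = 0.13231 kg·m².
Rectangular plate: I_cm = (1/12)Mb² = (1/12)(4.31)(0.654)² = 0.15362 kg·m²; axis through the centre, so I = 0.15362 kg·m².
Total I = 2.4303 kg·m²; total mass M = 10.236 kg.
k = √(I/M) = √(2.4303/10.236) = 0.48726 m.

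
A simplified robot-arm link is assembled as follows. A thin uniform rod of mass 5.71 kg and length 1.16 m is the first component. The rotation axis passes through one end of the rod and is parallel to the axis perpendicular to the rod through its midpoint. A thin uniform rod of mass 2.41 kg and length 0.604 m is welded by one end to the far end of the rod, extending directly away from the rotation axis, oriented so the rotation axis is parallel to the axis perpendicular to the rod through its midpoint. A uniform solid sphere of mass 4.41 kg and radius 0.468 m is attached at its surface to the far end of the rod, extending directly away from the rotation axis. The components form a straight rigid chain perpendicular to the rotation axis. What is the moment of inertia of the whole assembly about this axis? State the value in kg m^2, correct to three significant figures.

30.1

Thin rod: I_cm = (1/12)ML² = (1/12)(5.71)(1.16)² = 0.64028 kg m^2; centre at d = 0.58 m, so I = I_cm + Md² gives I = 0.64028 + (5.71)(0.58)² = 2.5611 kg m^2.
Thin rod: I_cm = (1/12)ML² = (1/12)(2.41)(0.604)² = 0.073267 kg m^2; centre at d = 0.58 + 0.58 + 0.302 = 1.462 m, so I = I_cm + Md² gives I = 0.073267 + (2.41)(1.462)² = 5.2245 kg m^2.
Solid sphere: I_cm = (2/5)MR² = (2/5)(4.41)(0.468)² = 0.38636 kg m^2; centre at d = 0.58 + 0.58 + 0.302 + 0.302 + 0.468 = 2.232 m, so I = I_cm + Md² gives I = 0.38636 + (4.41)(2.232)² = 22.356 kg m^2.
Total I = 2.5611 + 5.2245 + 22.356 = 30.142 kg m^2.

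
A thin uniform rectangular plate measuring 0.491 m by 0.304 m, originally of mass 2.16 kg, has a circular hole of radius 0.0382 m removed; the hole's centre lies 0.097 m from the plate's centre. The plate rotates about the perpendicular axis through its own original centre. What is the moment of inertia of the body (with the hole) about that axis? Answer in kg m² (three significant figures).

0.0594

Unpierced body about its centre: I₀ = (1/12)M(a²+b²) = (1/12)(2.16)[(0.491)² + (0.304)²] = 0.060029 kg m².
The removed disk has mass m = M·πr²/(ab) = (2.16)·π(0.0382)²/(0.491·0.304) = 0.06634 kg (same uniform areal density).
Its moment of inertia about the rotation axis (parallel-axis theorem): I_hole = (1/2)mr² + md² = (1/2)(0.06634)(0.0382)² + (0.06634)(0.097)² = 0.0006726 kg m².
Treating the hole as negative mass, I = I₀ − I_hole = 0.060029 − 0.0006726 = 0.059357 kg m².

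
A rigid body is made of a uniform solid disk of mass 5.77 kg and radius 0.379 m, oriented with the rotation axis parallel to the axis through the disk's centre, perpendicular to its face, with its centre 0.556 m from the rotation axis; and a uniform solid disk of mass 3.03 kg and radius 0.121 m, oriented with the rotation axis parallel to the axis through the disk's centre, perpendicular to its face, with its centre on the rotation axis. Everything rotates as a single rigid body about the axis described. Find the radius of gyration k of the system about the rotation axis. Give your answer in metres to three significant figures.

Solid disk: I_cm = (1/2)MR² = (1/2)(5.77)(0.379)² = 0.4144 kg m²; centre at d = 0.556 m, so I = I_cm + Md² gives I = 0.4144 + (5.77)(0.556)² = 2.1981 kg m².
Solid disk: I_cm = (1/2)MR² = (1/2)(3.03)(0.121)² = 0.022181 kg m²; axis through the centre, so I = 0.022181 kg m².
Total I = 2.2203 kg m²; total mass M = 8.8 kg.
k = √(I/M) = √(2.2203/8.8) = 0.5023 m.

0.502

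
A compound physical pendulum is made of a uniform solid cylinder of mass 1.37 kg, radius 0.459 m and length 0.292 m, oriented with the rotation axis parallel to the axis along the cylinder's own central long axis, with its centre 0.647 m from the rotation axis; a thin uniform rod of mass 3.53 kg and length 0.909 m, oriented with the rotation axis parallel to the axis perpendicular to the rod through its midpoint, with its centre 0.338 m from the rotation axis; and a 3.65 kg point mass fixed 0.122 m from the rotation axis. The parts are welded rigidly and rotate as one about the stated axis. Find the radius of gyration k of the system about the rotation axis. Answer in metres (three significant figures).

0.407

Solid cylinder: I_cm = (1/2)MR² = (1/2)(1.37)(0.459)² = 0.14432 kg m²; centre at d = 0.647 m, so I = I_cm + Md² gives I = 0.14432 + (1.37)(0.647)² = 0.71781 kg m².
Thin rod: I_cm = (1/12)ML² = (1/12)(3.53)(0.909)² = 0.24306 kg m²; centre at d = 0.338 m, so I = I_cm + Md² gives I = 0.24306 + (3.53)(0.338)² = 0.64635 kg m².
Point mass: I_cm = 0; centre at d = 0.122 m, so I = I_cm + Md² gives I = 0 + (3.65)(0.122)² = 0.054327 kg m².
Total I = 1.4185 kg m²; total mass M = 8.55 kg.
k = √(I/M) = √(1.4185/8.55) = 0.40731 m.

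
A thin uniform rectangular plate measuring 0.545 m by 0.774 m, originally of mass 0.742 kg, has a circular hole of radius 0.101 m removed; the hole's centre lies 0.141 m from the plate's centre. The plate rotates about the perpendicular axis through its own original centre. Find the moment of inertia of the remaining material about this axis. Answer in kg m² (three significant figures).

0.0540

Unpierced body about its centre: I₀ = (1/12)M(a²+b²) = (1/12)(0.742)[(0.545)² + (0.774)²] = 0.055409 kg m².
The removed disk has mass m = M·πr²/(ab) = (0.742)·π(0.101)²/(0.545·0.774) = 0.056371 kg (same uniform areal density).
Its moment of inertia about the rotation axis (parallel-axis theorem): I_hole = (1/2)mr² + md² = (1/2)(0.056371)(0.101)² + (0.056371)(0.141)² = 0.0014082 kg m².
Treating the hole as negative mass, I = I₀ − I_hole = 0.055409 − 0.0014082 = 0.054001 kg m².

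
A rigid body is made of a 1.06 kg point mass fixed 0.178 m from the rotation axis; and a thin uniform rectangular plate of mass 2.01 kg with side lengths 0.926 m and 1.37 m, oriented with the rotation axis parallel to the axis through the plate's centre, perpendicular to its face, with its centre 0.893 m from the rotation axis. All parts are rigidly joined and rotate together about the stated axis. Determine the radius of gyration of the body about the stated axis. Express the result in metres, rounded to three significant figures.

Point mass: I_cm = 0; centre at d = 0.178 m, so I = I_cm + Md² gives I = 0 + (1.06)(0.178)² = 0.033585 kg m².
Rectangular plate: I_cm = (1/12)M(a²+b²) = (1/12)(2.01)[(0.926)² + (1.37)²] = 0.45801 kg m²; centre at d = 0.893 m, so I = I_cm + Md² gives I = 0.45801 + (2.01)(0.893)² = 2.0609 kg m².
Total I = 2.0945 kg m²; total mass M = 3.07 kg.
k = √(I/M) = √(2.0945/3.07) = 0.82598 m.

0.826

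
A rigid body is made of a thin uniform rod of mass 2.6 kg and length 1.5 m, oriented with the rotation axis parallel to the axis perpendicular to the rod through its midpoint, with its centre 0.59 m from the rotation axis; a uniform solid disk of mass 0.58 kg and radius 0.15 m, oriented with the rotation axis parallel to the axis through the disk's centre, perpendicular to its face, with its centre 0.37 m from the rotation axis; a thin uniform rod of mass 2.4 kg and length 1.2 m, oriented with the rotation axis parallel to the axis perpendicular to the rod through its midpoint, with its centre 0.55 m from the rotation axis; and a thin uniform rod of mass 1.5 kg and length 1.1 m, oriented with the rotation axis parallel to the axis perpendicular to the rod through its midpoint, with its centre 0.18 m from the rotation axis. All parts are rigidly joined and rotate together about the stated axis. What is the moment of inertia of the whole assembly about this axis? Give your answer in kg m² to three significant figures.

Thin rod: I_cm = (1/12)ML² = (1/12)(2.6)(1.5)² = 0.4875 kg m²; centre at d = 0.59 m, so I = I_cm + Md² gives I = 0.4875 + (2.6)(0.59)² = 1.3926 kg m².
Solid disk: I_cm = (1/2)MR² = (1/2)(0.58)(0.15)² = 0.006525 kg m²; centre at d = 0.37 m, so I = I_cm + Md² gives I = 0.006525 + (0.58)(0.37)² = 0.085927 kg m².
Thin rod: I_cm = (1/12)ML² = (1/12)(2.4)(1.2)² = 0.288 kg m²; centre at d = 0.55 m, so I = I_cm + Md² gives I = 0.288 + (2.4)(0.55)² = 1.014 kg m².
Thin rod: I_cm = (1/12)ML² = (1/12)(1.5)(1.1)² = 0.15125 kg m²; centre at d = 0.18 m, so I = I_cm + Md² gives I = 0.15125 + (1.5)(0.18)² = 0.19985 kg m².
Total I = 1.3926 + 0.085927 + 1.014 + 0.19985 = 2.6923 kg m².

2.69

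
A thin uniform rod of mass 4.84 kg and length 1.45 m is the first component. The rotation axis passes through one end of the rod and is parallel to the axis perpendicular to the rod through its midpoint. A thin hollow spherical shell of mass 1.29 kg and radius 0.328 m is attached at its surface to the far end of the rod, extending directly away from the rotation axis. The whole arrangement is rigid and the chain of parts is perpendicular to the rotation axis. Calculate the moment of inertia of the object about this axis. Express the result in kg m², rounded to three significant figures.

7.56

Thin rod: I_cm = (1/12)ML² = (1/12)(4.84)(1.45)² = 0.84801 kg m²; centre at d = 0.725 m, so I = I_cm + Md² gives I = 0.84801 + (4.84)(0.725)² = 3.392 kg m².
Spherical shell: I_cm = (2/3)MR² = (2/3)(1.29)(0.328)² = 0.092522 kg m²; centre at d = 0.725 + 0.725 + 0.328 = 1.778 m, so I = I_cm + Md² gives I = 0.092522 + (1.29)(1.778)² = 4.1706 kg m².
Total I = 3.392 + 4.1706 = 7.5626 kg m².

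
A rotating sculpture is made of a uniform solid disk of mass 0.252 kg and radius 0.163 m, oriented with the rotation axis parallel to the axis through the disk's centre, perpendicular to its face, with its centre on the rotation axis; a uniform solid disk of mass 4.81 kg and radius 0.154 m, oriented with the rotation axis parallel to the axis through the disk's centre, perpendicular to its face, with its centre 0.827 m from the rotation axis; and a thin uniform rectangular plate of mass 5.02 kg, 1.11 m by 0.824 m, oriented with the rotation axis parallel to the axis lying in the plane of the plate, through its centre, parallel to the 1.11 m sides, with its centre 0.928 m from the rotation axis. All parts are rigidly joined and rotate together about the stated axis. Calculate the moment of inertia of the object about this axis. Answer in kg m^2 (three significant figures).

Solid disk: I_cm = (1/2)MR² = (1/2)(0.252)(0.163)² = 0.0033477 kg m^2; axis through the centre, so I = 0.0033477 kg m^2.
Solid disk: I_cm = (1/2)MR² = (1/2)(4.81)(0.154)² = 0.057037 kg m^2; centre at d = 0.827 m, so the parallel axis theorem gives I = 0.057037 + (4.81)(0.827)² = 3.3467 kg m^2.
Rectangular plate: I_cm = (1/12)Mb² = (1/12)(5.02)(0.824)² = 0.28404 kg m^2; centre at d = 0.928 m, so the parallel axis theorem gives I = 0.28404 + (5.02)(0.928)² = 4.6072 kg m^2.
Total I = 0.0033477 + 3.3467 + 4.6072 = 7.9573 kg m^2.

7.96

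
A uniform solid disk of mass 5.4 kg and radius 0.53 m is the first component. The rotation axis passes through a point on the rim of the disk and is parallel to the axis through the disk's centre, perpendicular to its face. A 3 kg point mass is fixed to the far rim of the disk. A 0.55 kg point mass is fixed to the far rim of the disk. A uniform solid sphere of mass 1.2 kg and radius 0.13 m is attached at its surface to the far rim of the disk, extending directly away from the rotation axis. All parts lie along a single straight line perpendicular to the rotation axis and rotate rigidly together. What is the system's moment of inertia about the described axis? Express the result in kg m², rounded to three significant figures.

7.97

Solid disk: I_cm = (1/2)MR² = (1/2)(5.4)(0.53)² = 0.75843 kg m²; centre at d = 0.53 m, so the parallel axis theorem gives I = 0.75843 + (5.4)(0.53)² = 2.2753 kg m².
Point mass: I_cm = 0; centre at d = 0.53 + 0.53 = 1.06 m, so the parallel axis theorem gives I = 0 + (3)(1.06)² = 3.3708 kg m².
Point mass: I_cm = 0; centre at d = 0.53 + 0.53 = 1.06 m, so the parallel axis theorem gives I = 0 + (0.55)(1.06)² = 0.61798 kg m².
Solid sphere: I_cm = (2/5)MR² = (2/5)(1.2)(0.13)² = 0.008112 kg m²; centre at d = 0.53 + 0.53 + 0.13 = 1.19 m, so the parallel axis theorem gives I = 0.008112 + (1.2)(1.19)² = 1.7074 kg m².
Total I = 2.2753 + 3.3708 + 0.61798 + 1.7074 = 7.9715 kg m².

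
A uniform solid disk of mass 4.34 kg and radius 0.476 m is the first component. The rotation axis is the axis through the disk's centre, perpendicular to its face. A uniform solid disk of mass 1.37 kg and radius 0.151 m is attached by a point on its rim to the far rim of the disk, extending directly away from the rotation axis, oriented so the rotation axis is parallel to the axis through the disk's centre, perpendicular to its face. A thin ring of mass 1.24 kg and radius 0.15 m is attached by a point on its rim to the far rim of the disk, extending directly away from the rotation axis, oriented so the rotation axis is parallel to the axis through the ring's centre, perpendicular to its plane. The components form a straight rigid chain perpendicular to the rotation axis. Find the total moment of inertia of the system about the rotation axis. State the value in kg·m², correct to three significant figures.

Solid disk: I_cm = (1/2)MR² = (1/2)(4.34)(0.476)² = 0.49167 kg·m²; axis through the centre, so I = 0.49167 kg·m².
Solid disk: I_cm = (1/2)MR² = (1/2)(1.37)(0.151)² = 0.015619 kg·m²; centre at d = 0.476 + 0.151 = 0.627 m, so the parallel axis theorem gives I = 0.015619 + (1.37)(0.627)² = 0.55421 kg·m².
Thin ring: I_cm = MR² = (1.24)(0.15)² = 0.0279 kg·m²; centre at d = 0.476 + 0.151 + 0.151 + 0.15 = 0.928 m, so the parallel axis theorem gives I = 0.0279 + (1.24)(0.928)² = 1.0958 kg·m².
Total I = 0.49167 + 0.55421 + 1.0958 = 2.1416 kg·m².

2.14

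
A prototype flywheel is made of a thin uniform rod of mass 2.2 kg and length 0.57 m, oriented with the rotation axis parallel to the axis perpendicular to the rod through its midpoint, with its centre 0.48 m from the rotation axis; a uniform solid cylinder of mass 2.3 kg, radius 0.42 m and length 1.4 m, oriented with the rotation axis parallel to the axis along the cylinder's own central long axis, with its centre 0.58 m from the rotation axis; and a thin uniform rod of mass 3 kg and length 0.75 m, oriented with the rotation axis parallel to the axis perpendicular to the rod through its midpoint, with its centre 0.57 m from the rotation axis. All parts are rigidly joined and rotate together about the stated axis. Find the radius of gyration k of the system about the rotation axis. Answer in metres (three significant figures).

0.595

Thin rod: I_cm = (1/12)ML² = (1/12)(2.2)(0.57)² = 0.059565 kg m^2; centre at d = 0.48 m, so I = I_cm + Md² gives I = 0.059565 + (2.2)(0.48)² = 0.56644 kg m^2.
Solid cylinder: I_cm = (1/2)MR² = (1/2)(2.3)(0.42)² = 0.20286 kg m^2; centre at d = 0.58 m, so I = I_cm + Md² gives I = 0.20286 + (2.3)(0.58)² = 0.97658 kg m^2.
Thin rod: I_cm = (1/12)ML² = (1/12)(3)(0.75)² = 0.14062 kg m^2; centre at d = 0.57 m, so I = I_cm + Md² gives I = 0.14062 + (3)(0.57)² = 1.1153 kg m^2.
Total I = 2.6583 kg m^2; total mass M = 7.5 kg.
k = √(I/M) = √(2.6583/7.5) = 0.59535 m.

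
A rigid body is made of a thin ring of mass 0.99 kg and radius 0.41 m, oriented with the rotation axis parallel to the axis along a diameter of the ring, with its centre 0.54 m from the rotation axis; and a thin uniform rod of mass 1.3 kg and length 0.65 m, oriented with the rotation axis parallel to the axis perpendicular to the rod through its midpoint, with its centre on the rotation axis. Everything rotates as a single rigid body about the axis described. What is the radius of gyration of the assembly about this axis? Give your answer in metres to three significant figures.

Thin ring: I_cm = (1/2)MR² = (1/2)(0.99)(0.41)² = 0.083209 kg m²; centre at d = 0.54 m, so I = I_cm + Md² gives I = 0.083209 + (0.99)(0.54)² = 0.37189 kg m².
Thin rod: I_cm = (1/12)ML² = (1/12)(1.3)(0.65)² = 0.045771 kg m²; axis through the centre, so I = 0.045771 kg m².
Total I = 0.41766 kg m²; total mass M = 2.29 kg.
k = √(I/M) = √(0.41766/2.29) = 0.42707 m.

0.427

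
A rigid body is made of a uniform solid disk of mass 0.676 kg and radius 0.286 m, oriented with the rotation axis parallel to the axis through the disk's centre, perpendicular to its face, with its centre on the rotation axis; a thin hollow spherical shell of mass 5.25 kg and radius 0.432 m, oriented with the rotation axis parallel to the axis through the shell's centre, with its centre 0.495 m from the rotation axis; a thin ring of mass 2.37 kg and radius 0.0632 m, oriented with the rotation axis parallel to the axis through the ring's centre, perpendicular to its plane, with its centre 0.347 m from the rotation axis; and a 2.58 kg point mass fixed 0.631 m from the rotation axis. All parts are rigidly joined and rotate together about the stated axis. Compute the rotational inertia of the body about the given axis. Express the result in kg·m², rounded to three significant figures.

Solid disk: I_cm = (1/2)MR² = (1/2)(0.676)(0.286)² = 0.027647 kg·m²; axis through the centre, so I = 0.027647 kg·m².
Spherical shell: I_cm = (2/3)MR² = (2/3)(5.25)(0.432)² = 0.65318 kg·m²; centre at d = 0.495 m, so I = I_cm + Md² gives I = 0.65318 + (5.25)(0.495)² = 1.9396 kg·m².
Thin ring: I_cm = MR² = (2.37)(0.0632)² = 0.0094663 kg·m²; centre at d = 0.347 m, so I = I_cm + Md² gives I = 0.0094663 + (2.37)(0.347)² = 0.29484 kg·m².
Point mass: I_cm = 0; centre at d = 0.631 m, so I = I_cm + Md² gives I = 0 + (2.58)(0.631)² = 1.0273 kg·m².
Total I = 0.027647 + 1.9396 + 0.29484 + 1.0273 = 3.2893 kg·m².

3.29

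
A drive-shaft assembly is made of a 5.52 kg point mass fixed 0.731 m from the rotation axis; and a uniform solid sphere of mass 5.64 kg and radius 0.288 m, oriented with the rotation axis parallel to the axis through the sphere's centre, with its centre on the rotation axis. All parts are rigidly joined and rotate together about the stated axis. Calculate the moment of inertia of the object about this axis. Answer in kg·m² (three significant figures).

Point mass: I_cm = 0; centre at d = 0.731 m, so the parallel axis theorem gives I = 0 + (5.52)(0.731)² = 2.9497 kg·m².
Solid sphere: I_cm = (2/5)MR² = (2/5)(5.64)(0.288)² = 0.18712 kg·m²; axis through the centre, so I = 0.18712 kg·m².
Total I = 2.9497 + 0.18712 = 3.1368 kg·m².

3.14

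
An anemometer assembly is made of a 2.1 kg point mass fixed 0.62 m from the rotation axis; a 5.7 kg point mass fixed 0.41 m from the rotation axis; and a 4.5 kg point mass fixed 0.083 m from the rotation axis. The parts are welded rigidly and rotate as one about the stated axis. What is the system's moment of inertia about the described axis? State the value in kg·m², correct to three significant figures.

Point mass: I_cm = 0; centre at d = 0.62 m, so I = I_cm + Md² gives I = 0 + (2.1)(0.62)² = 0.80724 kg·m².
Point mass: I_cm = 0; centre at d = 0.41 m, so I = I_cm + Md² gives I = 0 + (5.7)(0.41)² = 0.95817 kg·m².
Point mass: I_cm = 0; centre at d = 0.083 m, so I = I_cm + Md² gives I = 0 + (4.5)(0.083)² = 0.031001 kg·m².
Total I = 0.80724 + 0.95817 + 0.031001 = 1.7964 kg·m².

1.80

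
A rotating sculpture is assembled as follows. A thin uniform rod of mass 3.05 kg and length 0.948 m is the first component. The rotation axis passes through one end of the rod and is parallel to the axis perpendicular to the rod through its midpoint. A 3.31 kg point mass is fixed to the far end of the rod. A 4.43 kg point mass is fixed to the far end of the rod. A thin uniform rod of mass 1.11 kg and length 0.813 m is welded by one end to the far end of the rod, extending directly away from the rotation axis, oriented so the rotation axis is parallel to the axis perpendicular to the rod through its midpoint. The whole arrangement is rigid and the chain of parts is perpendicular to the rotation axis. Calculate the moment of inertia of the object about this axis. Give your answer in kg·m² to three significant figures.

9.97

Thin rod: I_cm = (1/12)ML² = (1/12)(3.05)(0.948)² = 0.22842 kg·m²; centre at d = 0.474 m, so the parallel axis theorem gives I = 0.22842 + (3.05)(0.474)² = 0.91368 kg·m².
Point mass: I_cm = 0; centre at d = 0.474 + 0.474 = 0.948 m, so the parallel axis theorem gives I = 0 + (3.31)(0.948)² = 2.9747 kg·m².
Point mass: I_cm = 0; centre at d = 0.474 + 0.474 = 0.948 m, so the parallel axis theorem gives I = 0 + (4.43)(0.948)² = 3.9813 kg·m².
Thin rod: I_cm = (1/12)ML² = (1/12)(1.11)(0.813)² = 0.06114 kg·m²; centre at d = 0.474 + 0.474 + 0.4065 = 1.3545 m, so the parallel axis theorem gives I = 0.06114 + (1.11)(1.3545)² = 2.0976 kg·m².
Total I = 0.91368 + 2.9747 + 3.9813 + 2.0976 = 9.9673 kg·m².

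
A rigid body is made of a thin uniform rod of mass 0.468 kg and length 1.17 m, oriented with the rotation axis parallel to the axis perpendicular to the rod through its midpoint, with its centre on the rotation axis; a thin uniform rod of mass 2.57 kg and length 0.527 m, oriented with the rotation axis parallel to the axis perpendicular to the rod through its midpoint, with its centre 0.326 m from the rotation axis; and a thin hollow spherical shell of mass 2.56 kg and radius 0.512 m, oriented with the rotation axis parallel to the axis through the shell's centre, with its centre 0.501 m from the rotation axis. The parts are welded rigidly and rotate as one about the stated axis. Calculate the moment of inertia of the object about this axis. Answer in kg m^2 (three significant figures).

1.48

Thin rod: I_cm = (1/12)ML² = (1/12)(0.468)(1.17)² = 0.053387 kg m^2; axis through the centre, so I = 0.053387 kg m^2.
Thin rod: I_cm = (1/12)ML² = (1/12)(2.57)(0.527)² = 0.05948 kg m^2; centre at d = 0.326 m, so I = I_cm + Md² gives I = 0.05948 + (2.57)(0.326)² = 0.33261 kg m^2.
Spherical shell: I_cm = (2/3)MR² = (2/3)(2.56)(0.512)² = 0.44739 kg m^2; centre at d = 0.501 m, so I = I_cm + Md² gives I = 0.44739 + (2.56)(0.501)² = 1.09 kg m^2.
Total I = 0.053387 + 0.33261 + 1.09 = 1.476 kg m^2.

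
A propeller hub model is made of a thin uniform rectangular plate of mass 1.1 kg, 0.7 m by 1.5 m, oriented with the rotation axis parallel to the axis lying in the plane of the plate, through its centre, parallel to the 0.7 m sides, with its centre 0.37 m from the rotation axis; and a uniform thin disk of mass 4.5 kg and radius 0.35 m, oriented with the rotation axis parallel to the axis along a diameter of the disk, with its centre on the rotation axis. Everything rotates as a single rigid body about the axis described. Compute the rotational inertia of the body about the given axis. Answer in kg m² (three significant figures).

0.495

Rectangular plate: I_cm = (1/12)Mb² = (1/12)(1.1)(1.5)² = 0.20625 kg m²; centre at d = 0.37 m, so the parallel axis theorem gives I = 0.20625 + (1.1)(0.37)² = 0.35684 kg m².
Thin disk: I_cm = (1/4)MR² = (1/4)(4.5)(0.35)² = 0.13781 kg m²; axis through the centre, so I = 0.13781 kg m².
Total I = 0.35684 + 0.13781 = 0.49465 kg m².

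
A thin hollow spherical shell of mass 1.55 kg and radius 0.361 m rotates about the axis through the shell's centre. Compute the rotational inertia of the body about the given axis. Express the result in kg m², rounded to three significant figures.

I_cm = (2/3)MR² = (2/3)(1.55)(0.361)² = 0.13467 kg m²; axis through the centre, so I = 0.13467 kg m².

0.135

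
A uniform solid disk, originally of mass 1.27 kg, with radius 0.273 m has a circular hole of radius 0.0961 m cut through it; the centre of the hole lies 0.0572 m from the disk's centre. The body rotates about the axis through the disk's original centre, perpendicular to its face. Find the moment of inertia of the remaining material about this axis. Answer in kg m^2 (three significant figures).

Unpierced body about its centre: I₀ = (1/2)MR² = (1/2)(1.27)(0.273)² = 0.047326 kg m^2.
The removed disk has mass m = M·(r/R)² = (1.27)(0.0961/0.273)² = 0.15737 kg (same uniform areal density).
Its moment of inertia about the rotation axis (parallel-axis theorem): I_hole = (1/2)mr² + md² = (1/2)(0.15737)(0.0961)² + (0.15737)(0.0572)² = 0.0012416 kg m^2.
Treating the hole as negative mass, I = I₀ − I_hole = 0.047326 − 0.0012416 = 0.046084 kg m^2.

0.0461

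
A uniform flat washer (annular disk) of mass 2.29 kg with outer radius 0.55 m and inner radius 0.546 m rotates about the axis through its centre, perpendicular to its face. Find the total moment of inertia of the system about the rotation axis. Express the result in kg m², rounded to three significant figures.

I_cm = (1/2)M(R²+r²) = (1/2)(2.29)[(0.55)² + (0.546)²] = 0.68771 kg m²; axis through the centre, so I = 0.68771 kg m².

0.688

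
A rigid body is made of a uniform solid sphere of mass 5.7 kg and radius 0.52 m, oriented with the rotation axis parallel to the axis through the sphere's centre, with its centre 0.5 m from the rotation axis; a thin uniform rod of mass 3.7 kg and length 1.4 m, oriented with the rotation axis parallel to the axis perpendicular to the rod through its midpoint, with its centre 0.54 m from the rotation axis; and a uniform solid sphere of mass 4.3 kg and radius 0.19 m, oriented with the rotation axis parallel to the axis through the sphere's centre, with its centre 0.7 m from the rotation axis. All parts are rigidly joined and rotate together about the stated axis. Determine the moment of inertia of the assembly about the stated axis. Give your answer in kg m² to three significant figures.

Solid sphere: I_cm = (2/5)MR² = (2/5)(5.7)(0.52)² = 0.61651 kg m²; centre at d = 0.5 m, so I = I_cm + Md² gives I = 0.61651 + (5.7)(0.5)² = 2.0415 kg m².
Thin rod: I_cm = (1/12)ML² = (1/12)(3.7)(1.4)² = 0.60433 kg m²; centre at d = 0.54 m, so I = I_cm + Md² gives I = 0.60433 + (3.7)(0.54)² = 1.6833 kg m².
Solid sphere: I_cm = (2/5)MR² = (2/5)(4.3)(0.19)² = 0.062092 kg m²; centre at d = 0.7 m, so I = I_cm + Md² gives I = 0.062092 + (4.3)(0.7)² = 2.1691 kg m².
Total I = 2.0415 + 1.6833 + 2.1691 = 5.8939 kg m².

5.89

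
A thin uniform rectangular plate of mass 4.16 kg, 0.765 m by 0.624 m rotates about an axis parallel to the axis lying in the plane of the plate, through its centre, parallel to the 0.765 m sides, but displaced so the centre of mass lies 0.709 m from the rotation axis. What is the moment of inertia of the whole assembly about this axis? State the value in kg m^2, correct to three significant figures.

I_cm = (1/12)Mb² = (1/12)(4.16)(0.624)² = 0.13498 kg m^2; centre at d = 0.709 m, so the parallel axis theorem gives I = 0.13498 + (4.16)(0.709)² = 2.2261 kg m^2.

2.23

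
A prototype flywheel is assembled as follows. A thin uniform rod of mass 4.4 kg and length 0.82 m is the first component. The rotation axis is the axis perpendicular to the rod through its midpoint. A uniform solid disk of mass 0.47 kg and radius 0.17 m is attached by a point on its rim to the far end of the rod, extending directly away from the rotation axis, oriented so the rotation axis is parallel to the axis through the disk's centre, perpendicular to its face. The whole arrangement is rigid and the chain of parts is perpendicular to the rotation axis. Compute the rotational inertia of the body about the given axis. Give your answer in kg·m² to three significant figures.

0.411

Thin rod: I_cm = (1/12)ML² = (1/12)(4.4)(0.82)² = 0.24655 kg·m²; axis through the centre, so I = 0.24655 kg·m².
Solid disk: I_cm = (1/2)MR² = (1/2)(0.47)(0.17)² = 0.0067915 kg·m²; centre at d = 0.41 + 0.17 = 0.58 m, so the parallel axis theorem gives I = 0.0067915 + (0.47)(0.58)² = 0.1649 kg·m².
Total I = 0.24655 + 0.1649 = 0.41145 kg·m².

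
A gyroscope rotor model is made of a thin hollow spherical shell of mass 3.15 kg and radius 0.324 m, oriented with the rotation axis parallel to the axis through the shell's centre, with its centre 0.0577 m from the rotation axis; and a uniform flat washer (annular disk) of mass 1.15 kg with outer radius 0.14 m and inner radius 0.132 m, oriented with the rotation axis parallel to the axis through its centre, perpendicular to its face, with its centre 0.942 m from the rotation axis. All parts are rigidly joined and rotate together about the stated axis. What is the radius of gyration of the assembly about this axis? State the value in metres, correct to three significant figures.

Spherical shell: I_cm = (2/3)MR² = (2/3)(3.15)(0.324)² = 0.22045 kg m^2; centre at d = 0.0577 m, so the parallel axis theorem gives I = 0.22045 + (3.15)(0.0577)² = 0.23094 kg m^2.
Annular disk: I_cm = (1/2)M(R²+r²) = (1/2)(1.15)[(0.14)² + (0.132)²] = 0.021289 kg m^2; centre at d = 0.942 m, so the parallel axis theorem gives I = 0.021289 + (1.15)(0.942)² = 1.0418 kg m^2.
Total I = 1.2727 kg m^2; total mass M = 4.3 kg.
k = √(I/M) = √(1.2727/4.3) = 0.54404 m.

0.544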